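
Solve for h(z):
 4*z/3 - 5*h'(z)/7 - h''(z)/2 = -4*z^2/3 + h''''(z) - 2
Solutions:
 h(z) = C1 + C2*exp(z*(-7*28^(1/3)*3^(2/3)/(90 + sqrt(8394))^(1/3) + 294^(1/3)*(90 + sqrt(8394))^(1/3))/84)*sin(3^(1/6)*z*(21*28^(1/3)/(90 + sqrt(8394))^(1/3) + 3^(2/3)*98^(1/3)*(90 + sqrt(8394))^(1/3))/84) + C3*exp(z*(-7*28^(1/3)*3^(2/3)/(90 + sqrt(8394))^(1/3) + 294^(1/3)*(90 + sqrt(8394))^(1/3))/84)*cos(3^(1/6)*z*(21*28^(1/3)/(90 + sqrt(8394))^(1/3) + 3^(2/3)*98^(1/3)*(90 + sqrt(8394))^(1/3))/84) + C4*exp(-z*(-7*28^(1/3)*3^(2/3)/(90 + sqrt(8394))^(1/3) + 294^(1/3)*(90 + sqrt(8394))^(1/3))/42) + 28*z^3/45 - 28*z^2/75 + 1246*z/375


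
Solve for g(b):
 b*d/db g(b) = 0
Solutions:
 g(b) = C1


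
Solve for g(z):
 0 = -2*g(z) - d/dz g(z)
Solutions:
 g(z) = C1*exp(-2*z)


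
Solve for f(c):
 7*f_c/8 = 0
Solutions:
 f(c) = C1


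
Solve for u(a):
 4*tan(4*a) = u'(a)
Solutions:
 u(a) = C1 - log(cos(4*a))


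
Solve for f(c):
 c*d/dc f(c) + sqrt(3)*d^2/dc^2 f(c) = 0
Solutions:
 f(c) = C1 + C2*erf(sqrt(2)*3^(3/4)*c/6)


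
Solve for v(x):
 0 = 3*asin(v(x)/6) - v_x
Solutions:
 Integral(1/asin(_y/6), (_y, v(x))) = C1 + 3*x


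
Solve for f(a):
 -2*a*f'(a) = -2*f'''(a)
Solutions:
 f(a) = C1 + Integral(C2*airyai(a) + C3*airybi(a), a)


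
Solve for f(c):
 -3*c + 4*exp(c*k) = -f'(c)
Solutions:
 f(c) = C1 + 3*c^2/2 - 4*exp(c*k)/k


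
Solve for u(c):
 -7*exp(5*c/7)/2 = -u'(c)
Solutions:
 u(c) = C1 + 49*exp(5*c/7)/10


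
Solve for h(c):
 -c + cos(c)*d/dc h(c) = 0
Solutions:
 h(c) = C1 + Integral(c/cos(c), c)


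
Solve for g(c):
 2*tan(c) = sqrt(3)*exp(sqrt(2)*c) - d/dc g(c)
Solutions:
 g(c) = C1 + sqrt(6)*exp(sqrt(2)*c)/2 + 2*log(cos(c))


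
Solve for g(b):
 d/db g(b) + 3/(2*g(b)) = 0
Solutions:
 g(b) = -sqrt(C1 - 3*b)
 g(b) = sqrt(C1 - 3*b)


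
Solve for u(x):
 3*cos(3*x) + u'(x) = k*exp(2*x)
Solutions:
 u(x) = C1 + k*exp(2*x)/2 - sin(3*x)


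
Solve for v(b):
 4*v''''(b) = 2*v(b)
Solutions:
 v(b) = C1*exp(-2^(3/4)*b/2) + C2*exp(2^(3/4)*b/2) + C3*sin(2^(3/4)*b/2) + C4*cos(2^(3/4)*b/2)


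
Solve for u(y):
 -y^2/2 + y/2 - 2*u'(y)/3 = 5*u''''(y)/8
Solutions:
 u(y) = C1 + C4*exp(-2*15^(2/3)*2^(1/3)*y/15) - y^3/4 + 3*y^2/8 + (C2*sin(2^(1/3)*3^(1/6)*5^(2/3)*y/5) + C3*cos(2^(1/3)*3^(1/6)*5^(2/3)*y/5))*exp(15^(2/3)*2^(1/3)*y/15)


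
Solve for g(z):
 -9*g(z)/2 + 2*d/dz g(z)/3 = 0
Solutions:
 g(z) = C1*exp(27*z/4)


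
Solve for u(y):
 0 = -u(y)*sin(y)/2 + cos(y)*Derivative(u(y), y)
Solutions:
 u(y) = C1/sqrt(cos(y))


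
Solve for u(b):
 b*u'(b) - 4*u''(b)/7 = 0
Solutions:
 u(b) = C1 + C2*erfi(sqrt(14)*b/4)


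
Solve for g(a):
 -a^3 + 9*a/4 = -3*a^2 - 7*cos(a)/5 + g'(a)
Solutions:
 g(a) = C1 - a^4/4 + a^3 + 9*a^2/8 + 7*sin(a)/5


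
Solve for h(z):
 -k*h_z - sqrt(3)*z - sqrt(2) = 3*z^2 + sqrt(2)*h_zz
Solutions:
 h(z) = C1 + C2*exp(-sqrt(2)*k*z/2) - z^3/k - sqrt(3)*z^2/(2*k) - sqrt(2)*z/k + 3*sqrt(2)*z^2/k^2 + sqrt(6)*z/k^2 - 12*z/k^3


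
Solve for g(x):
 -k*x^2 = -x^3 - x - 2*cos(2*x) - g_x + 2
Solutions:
 g(x) = C1 + k*x^3/3 - x^4/4 - x^2/2 + 2*x - 2*sin(x)*cos(x)


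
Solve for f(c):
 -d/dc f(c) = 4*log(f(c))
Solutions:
 li(f(c)) = C1 - 4*c


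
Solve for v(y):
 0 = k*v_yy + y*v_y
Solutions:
 v(y) = C1 + C2*sqrt(k)*erf(sqrt(2)*y*sqrt(1/k)/2)


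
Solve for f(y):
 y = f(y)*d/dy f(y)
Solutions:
 f(y) = -sqrt(C1 + y^2)
 f(y) = sqrt(C1 + y^2)


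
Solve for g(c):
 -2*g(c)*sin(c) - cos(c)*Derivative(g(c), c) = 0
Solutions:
 g(c) = C1*cos(c)^2


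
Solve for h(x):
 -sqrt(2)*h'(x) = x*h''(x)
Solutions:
 h(x) = C1 + C2*x^(1 - sqrt(2))


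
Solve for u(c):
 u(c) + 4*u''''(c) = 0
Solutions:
 u(c) = (C1*sin(c/2) + C2*cos(c/2))*exp(-c/2) + (C3*sin(c/2) + C4*cos(c/2))*exp(c/2)


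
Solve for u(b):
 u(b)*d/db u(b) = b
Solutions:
 u(b) = -sqrt(C1 + b^2)
 u(b) = sqrt(C1 + b^2)


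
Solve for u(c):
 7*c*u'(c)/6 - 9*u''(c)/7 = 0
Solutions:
 u(c) = C1 + C2*erfi(7*sqrt(3)*c/18)


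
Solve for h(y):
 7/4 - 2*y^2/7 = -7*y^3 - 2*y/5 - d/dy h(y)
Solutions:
 h(y) = C1 - 7*y^4/4 + 2*y^3/21 - y^2/5 - 7*y/4


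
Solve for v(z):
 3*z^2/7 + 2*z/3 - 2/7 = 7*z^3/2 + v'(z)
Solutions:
 v(z) = C1 - 7*z^4/8 + z^3/7 + z^2/3 - 2*z/7


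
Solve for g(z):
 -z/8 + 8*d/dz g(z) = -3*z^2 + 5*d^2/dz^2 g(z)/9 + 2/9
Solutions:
 g(z) = C1 + C2*exp(72*z/5) - z^3/8 - 7*z^2/384 + 349*z/13824


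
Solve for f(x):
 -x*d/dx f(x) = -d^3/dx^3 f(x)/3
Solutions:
 f(x) = C1 + Integral(C2*airyai(3^(1/3)*x) + C3*airybi(3^(1/3)*x), x)


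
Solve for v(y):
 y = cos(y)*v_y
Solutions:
 v(y) = C1 + Integral(y/cos(y), y)


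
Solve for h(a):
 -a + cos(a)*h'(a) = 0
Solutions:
 h(a) = C1 + Integral(a/cos(a), a)


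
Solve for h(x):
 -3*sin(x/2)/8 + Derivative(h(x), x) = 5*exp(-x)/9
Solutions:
 h(x) = C1 - 3*cos(x/2)/4 - 5*exp(-x)/9


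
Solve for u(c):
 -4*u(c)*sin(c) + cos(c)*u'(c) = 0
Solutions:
 u(c) = C1/cos(c)^4


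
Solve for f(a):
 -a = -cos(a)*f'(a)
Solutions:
 f(a) = C1 + Integral(a/cos(a), a)


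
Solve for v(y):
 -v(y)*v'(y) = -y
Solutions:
 v(y) = -sqrt(C1 + y^2)
 v(y) = sqrt(C1 + y^2)


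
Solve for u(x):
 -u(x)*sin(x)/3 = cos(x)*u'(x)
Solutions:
 u(x) = C1*cos(x)^(1/3)


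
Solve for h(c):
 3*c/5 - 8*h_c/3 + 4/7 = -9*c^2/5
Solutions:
 h(c) = C1 + 9*c^3/40 + 9*c^2/80 + 3*c/14


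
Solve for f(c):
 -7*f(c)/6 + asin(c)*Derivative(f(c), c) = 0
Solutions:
 f(c) = C1*exp(7*Integral(1/asin(c), c)/6)


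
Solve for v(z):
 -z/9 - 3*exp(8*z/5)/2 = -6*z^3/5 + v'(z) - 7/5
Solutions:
 v(z) = C1 + 3*z^4/10 - z^2/18 + 7*z/5 - 15*exp(8*z/5)/16


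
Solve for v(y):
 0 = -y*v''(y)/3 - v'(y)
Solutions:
 v(y) = C1 + C2/y^2


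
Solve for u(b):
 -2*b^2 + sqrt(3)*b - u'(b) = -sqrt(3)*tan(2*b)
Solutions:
 u(b) = C1 - 2*b^3/3 + sqrt(3)*b^2/2 - sqrt(3)*log(cos(2*b))/2


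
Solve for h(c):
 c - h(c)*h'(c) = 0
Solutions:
 h(c) = -sqrt(C1 + c^2)
 h(c) = sqrt(C1 + c^2)


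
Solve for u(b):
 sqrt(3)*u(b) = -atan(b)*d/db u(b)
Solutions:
 u(b) = C1*exp(-sqrt(3)*Integral(1/atan(b), b))


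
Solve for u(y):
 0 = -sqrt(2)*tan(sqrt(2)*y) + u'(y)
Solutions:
 u(y) = C1 - log(cos(sqrt(2)*y))


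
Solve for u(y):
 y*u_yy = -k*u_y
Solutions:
 u(y) = C1 + y^(1 - re(k))*(C2*sin(log(y)*Abs(im(k))) + C3*cos(log(y)*im(k)))


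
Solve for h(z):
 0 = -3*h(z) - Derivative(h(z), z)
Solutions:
 h(z) = C1*exp(-3*z)


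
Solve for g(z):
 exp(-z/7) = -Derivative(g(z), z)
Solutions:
 g(z) = C1 + 7*exp(-z/7)


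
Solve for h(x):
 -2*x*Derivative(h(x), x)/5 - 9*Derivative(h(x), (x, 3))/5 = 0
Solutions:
 h(x) = C1 + Integral(C2*airyai(-6^(1/3)*x/3) + C3*airybi(-6^(1/3)*x/3), x)


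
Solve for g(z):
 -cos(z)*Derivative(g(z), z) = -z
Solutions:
 g(z) = C1 + Integral(z/cos(z), z)


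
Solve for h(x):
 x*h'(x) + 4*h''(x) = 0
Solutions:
 h(x) = C1 + C2*erf(sqrt(2)*x/4)


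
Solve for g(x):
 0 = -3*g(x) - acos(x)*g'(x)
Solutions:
 g(x) = C1*exp(-3*Integral(1/acos(x), x))


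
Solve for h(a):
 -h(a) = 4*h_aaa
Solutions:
 h(a) = C3*exp(-2^(1/3)*a/2) + (C1*sin(2^(1/3)*sqrt(3)*a/4) + C2*cos(2^(1/3)*sqrt(3)*a/4))*exp(2^(1/3)*a/4)


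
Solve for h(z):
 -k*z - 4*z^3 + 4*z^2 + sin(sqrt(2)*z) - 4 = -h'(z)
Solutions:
 h(z) = C1 + k*z^2/2 + z^4 - 4*z^3/3 + 4*z + sqrt(2)*cos(sqrt(2)*z)/2


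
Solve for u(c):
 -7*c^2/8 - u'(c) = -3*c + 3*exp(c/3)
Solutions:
 u(c) = C1 - 7*c^3/24 + 3*c^2/2 - 9*exp(c/3)


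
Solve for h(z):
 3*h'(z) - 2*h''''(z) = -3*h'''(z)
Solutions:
 h(z) = C1 + C2*exp(z*(-(4*sqrt(3) + 7)^(1/3) - 1/(4*sqrt(3) + 7)^(1/3) + 2)/4)*sin(sqrt(3)*z*(-(4*sqrt(3) + 7)^(1/3) + (4*sqrt(3) + 7)^(-1/3))/4) + C3*exp(z*(-(4*sqrt(3) + 7)^(1/3) - 1/(4*sqrt(3) + 7)^(1/3) + 2)/4)*cos(sqrt(3)*z*(-(4*sqrt(3) + 7)^(1/3) + (4*sqrt(3) + 7)^(-1/3))/4) + C4*exp(z*((4*sqrt(3) + 7)^(-1/3) + 1 + (4*sqrt(3) + 7)^(1/3))/2)


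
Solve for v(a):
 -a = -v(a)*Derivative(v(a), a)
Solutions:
 v(a) = -sqrt(C1 + a^2)
 v(a) = sqrt(C1 + a^2)


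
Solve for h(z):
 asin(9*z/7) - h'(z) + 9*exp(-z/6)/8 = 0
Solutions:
 h(z) = C1 + z*asin(9*z/7) + sqrt(49 - 81*z^2)/9 - 27*exp(-z/6)/4


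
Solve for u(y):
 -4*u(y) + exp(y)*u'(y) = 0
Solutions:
 u(y) = C1*exp(-4*exp(-y))


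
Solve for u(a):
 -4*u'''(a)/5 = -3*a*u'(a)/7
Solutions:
 u(a) = C1 + Integral(C2*airyai(1470^(1/3)*a/14) + C3*airybi(1470^(1/3)*a/14), a)


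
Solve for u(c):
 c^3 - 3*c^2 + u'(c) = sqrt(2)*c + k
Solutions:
 u(c) = C1 - c^4/4 + c^3 + sqrt(2)*c^2/2 + c*k


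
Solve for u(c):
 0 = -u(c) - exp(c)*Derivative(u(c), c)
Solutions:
 u(c) = C1*exp(exp(-c))


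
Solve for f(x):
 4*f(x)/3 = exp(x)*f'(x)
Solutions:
 f(x) = C1*exp(-4*exp(-x)/3)


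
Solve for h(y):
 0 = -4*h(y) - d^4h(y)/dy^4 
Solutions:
 h(y) = (C1*sin(y) + C2*cos(y))*exp(-y) + (C3*sin(y) + C4*cos(y))*exp(y)


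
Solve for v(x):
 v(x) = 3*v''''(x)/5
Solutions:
 v(x) = C1*exp(-3^(3/4)*5^(1/4)*x/3) + C2*exp(3^(3/4)*5^(1/4)*x/3) + C3*sin(3^(3/4)*5^(1/4)*x/3) + C4*cos(3^(3/4)*5^(1/4)*x/3)


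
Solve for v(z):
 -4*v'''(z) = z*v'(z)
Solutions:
 v(z) = C1 + Integral(C2*airyai(-2^(1/3)*z/2) + C3*airybi(-2^(1/3)*z/2), z)


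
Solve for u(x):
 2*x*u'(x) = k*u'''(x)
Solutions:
 u(x) = C1 + Integral(C2*airyai(2^(1/3)*x*(1/k)^(1/3)) + C3*airybi(2^(1/3)*x*(1/k)^(1/3)), x)


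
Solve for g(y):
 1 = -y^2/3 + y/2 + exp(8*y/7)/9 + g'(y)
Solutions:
 g(y) = C1 + y^3/9 - y^2/4 + y - 7*exp(8*y/7)/72


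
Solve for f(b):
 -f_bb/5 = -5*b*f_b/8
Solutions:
 f(b) = C1 + C2*erfi(5*b/4)


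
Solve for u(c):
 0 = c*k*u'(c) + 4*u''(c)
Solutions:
 u(c) = Piecewise((-sqrt(2)*sqrt(pi)*C1*erf(sqrt(2)*c*sqrt(k)/4)/sqrt(k) - C2, (k > 0) | (k < 0)), (-C1*c - C2, True))


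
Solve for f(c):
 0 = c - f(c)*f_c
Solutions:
 f(c) = -sqrt(C1 + c^2)
 f(c) = sqrt(C1 + c^2)


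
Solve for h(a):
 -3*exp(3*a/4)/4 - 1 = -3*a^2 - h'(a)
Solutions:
 h(a) = C1 - a^3 + a + exp(3*a/4)


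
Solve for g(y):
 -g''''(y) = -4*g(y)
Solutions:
 g(y) = C1*exp(-sqrt(2)*y) + C2*exp(sqrt(2)*y) + C3*sin(sqrt(2)*y) + C4*cos(sqrt(2)*y)


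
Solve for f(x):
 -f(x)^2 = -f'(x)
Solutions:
 f(x) = -1/(C1 + x)


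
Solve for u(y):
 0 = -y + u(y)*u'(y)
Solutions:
 u(y) = -sqrt(C1 + y^2)
 u(y) = sqrt(C1 + y^2)


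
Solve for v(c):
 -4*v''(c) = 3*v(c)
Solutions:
 v(c) = C1*sin(sqrt(3)*c/2) + C2*cos(sqrt(3)*c/2)


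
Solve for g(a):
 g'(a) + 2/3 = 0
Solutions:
 g(a) = C1 - 2*a/3


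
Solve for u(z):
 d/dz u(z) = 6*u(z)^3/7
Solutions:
 u(z) = -sqrt(14)*sqrt(-1/(C1 + 6*z))/2
 u(z) = sqrt(14)*sqrt(-1/(C1 + 6*z))/2


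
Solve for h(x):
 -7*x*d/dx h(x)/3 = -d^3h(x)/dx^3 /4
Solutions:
 h(x) = C1 + Integral(C2*airyai(28^(1/3)*3^(2/3)*x/3) + C3*airybi(28^(1/3)*3^(2/3)*x/3), x)


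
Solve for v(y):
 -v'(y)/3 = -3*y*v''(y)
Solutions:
 v(y) = C1 + C2*y^(10/9)


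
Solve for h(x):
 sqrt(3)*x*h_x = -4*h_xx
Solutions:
 h(x) = C1 + C2*erf(sqrt(2)*3^(1/4)*x/4)


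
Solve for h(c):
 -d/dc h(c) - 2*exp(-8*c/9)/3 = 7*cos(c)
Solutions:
 h(c) = C1 - 7*sin(c) + 3*exp(-8*c/9)/4


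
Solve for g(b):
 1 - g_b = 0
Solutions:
 g(b) = C1 + b


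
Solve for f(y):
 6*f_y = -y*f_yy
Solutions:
 f(y) = C1 + C2/y^5


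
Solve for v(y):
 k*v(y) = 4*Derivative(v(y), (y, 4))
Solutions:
 v(y) = C1*exp(-sqrt(2)*k^(1/4)*y/2) + C2*exp(sqrt(2)*k^(1/4)*y/2) + C3*exp(-sqrt(2)*I*k^(1/4)*y/2) + C4*exp(sqrt(2)*I*k^(1/4)*y/2)


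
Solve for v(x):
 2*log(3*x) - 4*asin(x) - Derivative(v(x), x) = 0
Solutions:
 v(x) = C1 + 2*x*log(x) - 4*x*asin(x) - 2*x + 2*x*log(3) - 4*sqrt(1 - x^2)


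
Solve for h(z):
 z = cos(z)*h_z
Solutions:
 h(z) = C1 + Integral(z/cos(z), z)


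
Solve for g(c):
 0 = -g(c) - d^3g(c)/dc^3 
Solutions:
 g(c) = C3*exp(-c) + (C1*sin(sqrt(3)*c/2) + C2*cos(sqrt(3)*c/2))*exp(c/2)


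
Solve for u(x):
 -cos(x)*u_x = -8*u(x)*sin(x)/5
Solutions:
 u(x) = C1/cos(x)^(8/5)


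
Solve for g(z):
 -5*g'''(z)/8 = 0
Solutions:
 g(z) = C1 + C2*z + C3*z^2


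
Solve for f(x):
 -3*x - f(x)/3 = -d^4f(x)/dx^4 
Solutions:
 f(x) = C1*exp(-3^(3/4)*x/3) + C2*exp(3^(3/4)*x/3) + C3*sin(3^(3/4)*x/3) + C4*cos(3^(3/4)*x/3) - 9*x


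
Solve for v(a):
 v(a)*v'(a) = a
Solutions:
 v(a) = -sqrt(C1 + a^2)
 v(a) = sqrt(C1 + a^2)


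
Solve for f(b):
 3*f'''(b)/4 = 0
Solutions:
 f(b) = C1 + C2*b + C3*b^2


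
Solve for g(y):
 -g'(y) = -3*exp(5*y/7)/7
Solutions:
 g(y) = C1 + 3*exp(5*y/7)/5


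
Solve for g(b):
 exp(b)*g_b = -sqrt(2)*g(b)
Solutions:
 g(b) = C1*exp(sqrt(2)*exp(-b))


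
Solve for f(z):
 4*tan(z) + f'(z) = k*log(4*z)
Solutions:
 f(z) = C1 + k*z*(log(z) - 1) + 2*k*z*log(2) + 4*log(cos(z))


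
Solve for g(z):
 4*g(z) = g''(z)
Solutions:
 g(z) = C1*exp(-2*z) + C2*exp(2*z)


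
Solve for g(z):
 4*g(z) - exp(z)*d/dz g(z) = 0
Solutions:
 g(z) = C1*exp(-4*exp(-z))


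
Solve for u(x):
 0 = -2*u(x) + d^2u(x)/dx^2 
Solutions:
 u(x) = C1*exp(-sqrt(2)*x) + C2*exp(sqrt(2)*x)


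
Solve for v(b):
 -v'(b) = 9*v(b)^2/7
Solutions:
 v(b) = 7/(C1 + 9*b)


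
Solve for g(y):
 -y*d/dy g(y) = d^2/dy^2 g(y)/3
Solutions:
 g(y) = C1 + C2*erf(sqrt(6)*y/2)


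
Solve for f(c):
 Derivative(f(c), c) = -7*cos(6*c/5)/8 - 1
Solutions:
 f(c) = C1 - c - 35*sin(6*c/5)/48


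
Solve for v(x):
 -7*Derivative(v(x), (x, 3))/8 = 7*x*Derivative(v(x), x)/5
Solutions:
 v(x) = C1 + Integral(C2*airyai(-2*5^(2/3)*x/5) + C3*airybi(-2*5^(2/3)*x/5), x)


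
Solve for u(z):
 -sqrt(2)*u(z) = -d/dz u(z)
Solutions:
 u(z) = C1*exp(sqrt(2)*z)


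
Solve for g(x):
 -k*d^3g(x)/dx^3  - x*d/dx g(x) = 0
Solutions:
 g(x) = C1 + Integral(C2*airyai(x*(-1/k)^(1/3)) + C3*airybi(x*(-1/k)^(1/3)), x)


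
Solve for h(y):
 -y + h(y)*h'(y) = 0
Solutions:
 h(y) = -sqrt(C1 + y^2)
 h(y) = sqrt(C1 + y^2)


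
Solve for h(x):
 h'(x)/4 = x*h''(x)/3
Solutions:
 h(x) = C1 + C2*x^(7/4)


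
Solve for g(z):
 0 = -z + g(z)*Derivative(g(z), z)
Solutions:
 g(z) = -sqrt(C1 + z^2)
 g(z) = sqrt(C1 + z^2)


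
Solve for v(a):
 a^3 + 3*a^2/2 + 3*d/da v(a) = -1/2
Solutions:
 v(a) = C1 - a^4/12 - a^3/6 - a/6


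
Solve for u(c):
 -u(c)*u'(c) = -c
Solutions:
 u(c) = -sqrt(C1 + c^2)
 u(c) = sqrt(C1 + c^2)


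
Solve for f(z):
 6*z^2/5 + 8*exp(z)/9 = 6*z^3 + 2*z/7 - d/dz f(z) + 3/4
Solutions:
 f(z) = C1 + 3*z^4/2 - 2*z^3/5 + z^2/7 + 3*z/4 - 8*exp(z)/9


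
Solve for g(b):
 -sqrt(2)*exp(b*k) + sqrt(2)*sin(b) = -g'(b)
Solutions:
 g(b) = C1 + sqrt(2)*cos(b) + sqrt(2)*exp(b*k)/k


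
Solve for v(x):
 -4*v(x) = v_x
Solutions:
 v(x) = C1*exp(-4*x)


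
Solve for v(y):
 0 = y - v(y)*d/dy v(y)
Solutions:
 v(y) = -sqrt(C1 + y^2)
 v(y) = sqrt(C1 + y^2)


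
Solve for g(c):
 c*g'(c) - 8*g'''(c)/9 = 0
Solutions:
 g(c) = C1 + Integral(C2*airyai(3^(2/3)*c/2) + C3*airybi(3^(2/3)*c/2), c)


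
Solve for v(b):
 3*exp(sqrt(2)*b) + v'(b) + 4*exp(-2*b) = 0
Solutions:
 v(b) = C1 - 3*sqrt(2)*exp(sqrt(2)*b)/2 + 2*exp(-2*b)


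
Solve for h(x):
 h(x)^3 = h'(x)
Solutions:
 h(x) = -sqrt(2)*sqrt(-1/(C1 + x))/2
 h(x) = sqrt(2)*sqrt(-1/(C1 + x))/2


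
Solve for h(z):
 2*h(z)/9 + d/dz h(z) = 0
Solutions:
 h(z) = C1*exp(-2*z/9)


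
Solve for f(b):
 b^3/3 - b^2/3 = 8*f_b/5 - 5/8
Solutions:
 f(b) = C1 + 5*b^4/96 - 5*b^3/72 + 25*b/64


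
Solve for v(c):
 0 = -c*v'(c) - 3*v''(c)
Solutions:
 v(c) = C1 + C2*erf(sqrt(6)*c/6)


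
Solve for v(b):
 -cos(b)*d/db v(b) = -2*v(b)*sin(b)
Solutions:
 v(b) = C1/cos(b)^2


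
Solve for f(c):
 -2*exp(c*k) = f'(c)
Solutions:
 f(c) = C1 - 2*exp(c*k)/k


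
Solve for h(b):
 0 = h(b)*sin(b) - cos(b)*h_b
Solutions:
 h(b) = C1/cos(b)


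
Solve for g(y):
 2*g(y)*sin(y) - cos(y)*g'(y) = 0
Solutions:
 g(y) = C1/cos(y)^2


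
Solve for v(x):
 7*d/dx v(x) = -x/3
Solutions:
 v(x) = C1 - x^2/42


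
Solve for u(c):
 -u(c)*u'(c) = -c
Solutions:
 u(c) = -sqrt(C1 + c^2)
 u(c) = sqrt(C1 + c^2)


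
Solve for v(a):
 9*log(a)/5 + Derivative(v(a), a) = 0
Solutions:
 v(a) = C1 - 9*a*log(a)/5 + 9*a/5


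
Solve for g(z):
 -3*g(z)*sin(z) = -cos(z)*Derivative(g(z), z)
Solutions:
 g(z) = C1/cos(z)^3


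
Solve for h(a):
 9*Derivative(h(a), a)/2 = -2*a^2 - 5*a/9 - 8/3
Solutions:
 h(a) = C1 - 4*a^3/27 - 5*a^2/81 - 16*a/27


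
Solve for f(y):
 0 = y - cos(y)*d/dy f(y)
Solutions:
 f(y) = C1 + Integral(y/cos(y), y)


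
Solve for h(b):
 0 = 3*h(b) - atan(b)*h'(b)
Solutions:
 h(b) = C1*exp(3*Integral(1/atan(b), b))


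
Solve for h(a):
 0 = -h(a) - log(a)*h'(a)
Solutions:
 h(a) = C1*exp(-li(a))


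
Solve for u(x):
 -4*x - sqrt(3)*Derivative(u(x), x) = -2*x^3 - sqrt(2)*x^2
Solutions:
 u(x) = C1 + sqrt(3)*x^4/6 + sqrt(6)*x^3/9 - 2*sqrt(3)*x^2/3


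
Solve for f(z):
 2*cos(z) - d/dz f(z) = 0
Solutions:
 f(z) = C1 + 2*sin(z)


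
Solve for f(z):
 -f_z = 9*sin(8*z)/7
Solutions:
 f(z) = C1 + 9*cos(8*z)/56


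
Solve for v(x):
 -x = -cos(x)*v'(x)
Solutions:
 v(x) = C1 + Integral(x/cos(x), x)


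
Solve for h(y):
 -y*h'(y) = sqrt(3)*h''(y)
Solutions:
 h(y) = C1 + C2*erf(sqrt(2)*3^(3/4)*y/6)


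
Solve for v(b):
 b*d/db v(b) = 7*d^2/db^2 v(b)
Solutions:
 v(b) = C1 + C2*erfi(sqrt(14)*b/14)


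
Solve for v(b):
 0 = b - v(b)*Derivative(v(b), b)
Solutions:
 v(b) = -sqrt(C1 + b^2)
 v(b) = sqrt(C1 + b^2)


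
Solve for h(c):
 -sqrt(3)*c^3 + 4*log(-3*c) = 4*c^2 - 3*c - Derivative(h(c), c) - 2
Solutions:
 h(c) = C1 + sqrt(3)*c^4/4 + 4*c^3/3 - 3*c^2/2 - 4*c*log(-c) + 2*c*(1 - 2*log(3))


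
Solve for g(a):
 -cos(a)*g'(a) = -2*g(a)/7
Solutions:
 g(a) = C1*(sin(a) + 1)^(1/7)/(sin(a) - 1)^(1/7)


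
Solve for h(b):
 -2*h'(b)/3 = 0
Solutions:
 h(b) = C1


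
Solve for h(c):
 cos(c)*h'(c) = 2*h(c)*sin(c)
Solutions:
 h(c) = C1/cos(c)^2


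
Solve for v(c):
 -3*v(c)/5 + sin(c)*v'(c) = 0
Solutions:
 v(c) = C1*(cos(c) - 1)^(3/10)/(cos(c) + 1)^(3/10)


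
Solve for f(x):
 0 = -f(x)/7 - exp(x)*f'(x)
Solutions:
 f(x) = C1*exp(exp(-x)/7)


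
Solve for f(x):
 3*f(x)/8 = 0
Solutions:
 f(x) = 0


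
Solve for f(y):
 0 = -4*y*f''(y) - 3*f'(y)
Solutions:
 f(y) = C1 + C2*y^(1/4)


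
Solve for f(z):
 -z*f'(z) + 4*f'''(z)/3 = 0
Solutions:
 f(z) = C1 + Integral(C2*airyai(6^(1/3)*z/2) + C3*airybi(6^(1/3)*z/2), z)


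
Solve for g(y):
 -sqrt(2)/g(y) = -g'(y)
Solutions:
 g(y) = -sqrt(C1 + 2*sqrt(2)*y)
 g(y) = sqrt(C1 + 2*sqrt(2)*y)


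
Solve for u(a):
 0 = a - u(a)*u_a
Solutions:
 u(a) = -sqrt(C1 + a^2)
 u(a) = sqrt(C1 + a^2)


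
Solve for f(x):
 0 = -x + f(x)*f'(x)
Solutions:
 f(x) = -sqrt(C1 + x^2)
 f(x) = sqrt(C1 + x^2)


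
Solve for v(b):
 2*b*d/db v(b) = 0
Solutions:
 v(b) = C1


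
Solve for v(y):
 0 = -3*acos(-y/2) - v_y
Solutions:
 v(y) = C1 - 3*y*acos(-y/2) - 3*sqrt(4 - y^2)


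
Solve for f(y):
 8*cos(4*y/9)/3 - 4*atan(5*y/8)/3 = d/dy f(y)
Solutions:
 f(y) = C1 - 4*y*atan(5*y/8)/3 + 16*log(25*y^2 + 64)/15 + 6*sin(4*y/9)


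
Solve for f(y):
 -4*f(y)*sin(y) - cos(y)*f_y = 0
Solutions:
 f(y) = C1*cos(y)^4


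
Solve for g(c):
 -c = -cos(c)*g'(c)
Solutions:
 g(c) = C1 + Integral(c/cos(c), c)


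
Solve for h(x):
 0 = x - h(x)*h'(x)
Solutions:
 h(x) = -sqrt(C1 + x^2)
 h(x) = sqrt(C1 + x^2)


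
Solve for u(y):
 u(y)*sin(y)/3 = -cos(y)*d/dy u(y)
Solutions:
 u(y) = C1*cos(y)^(1/3)


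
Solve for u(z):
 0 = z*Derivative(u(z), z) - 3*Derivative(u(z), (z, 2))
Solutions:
 u(z) = C1 + C2*erfi(sqrt(6)*z/6)


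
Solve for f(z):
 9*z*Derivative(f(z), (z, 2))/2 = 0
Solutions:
 f(z) = C1 + C2*z


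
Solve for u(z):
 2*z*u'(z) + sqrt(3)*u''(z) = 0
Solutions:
 u(z) = C1 + C2*erf(3^(3/4)*z/3)


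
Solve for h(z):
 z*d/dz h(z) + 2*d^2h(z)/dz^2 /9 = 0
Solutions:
 h(z) = C1 + C2*erf(3*z/2)


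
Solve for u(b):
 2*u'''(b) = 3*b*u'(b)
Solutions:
 u(b) = C1 + Integral(C2*airyai(2^(2/3)*3^(1/3)*b/2) + C3*airybi(2^(2/3)*3^(1/3)*b/2), b)


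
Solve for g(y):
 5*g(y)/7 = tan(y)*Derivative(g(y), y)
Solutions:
 g(y) = C1*sin(y)^(5/7)


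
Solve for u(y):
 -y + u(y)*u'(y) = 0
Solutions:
 u(y) = -sqrt(C1 + y^2)
 u(y) = sqrt(C1 + y^2)


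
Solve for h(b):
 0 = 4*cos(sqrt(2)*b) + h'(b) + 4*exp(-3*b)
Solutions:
 h(b) = C1 - 2*sqrt(2)*sin(sqrt(2)*b) + 4*exp(-3*b)/3


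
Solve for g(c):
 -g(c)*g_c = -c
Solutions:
 g(c) = -sqrt(C1 + c^2)
 g(c) = sqrt(C1 + c^2)


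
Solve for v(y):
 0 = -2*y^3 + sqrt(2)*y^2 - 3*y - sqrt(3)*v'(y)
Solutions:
 v(y) = C1 - sqrt(3)*y^4/6 + sqrt(6)*y^3/9 - sqrt(3)*y^2/2


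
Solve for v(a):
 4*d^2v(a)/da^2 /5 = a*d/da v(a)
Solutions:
 v(a) = C1 + C2*erfi(sqrt(10)*a/4)


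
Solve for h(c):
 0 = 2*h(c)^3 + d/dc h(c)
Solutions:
 h(c) = -sqrt(2)*sqrt(-1/(C1 - 2*c))/2
 h(c) = sqrt(2)*sqrt(-1/(C1 - 2*c))/2


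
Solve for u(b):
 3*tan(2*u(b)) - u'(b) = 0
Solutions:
 u(b) = -asin(C1*exp(6*b))/2 + pi/2
 u(b) = asin(C1*exp(6*b))/2


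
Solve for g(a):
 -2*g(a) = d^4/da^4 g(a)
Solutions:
 g(a) = (C1*sin(2^(3/4)*a/2) + C2*cos(2^(3/4)*a/2))*exp(-2^(3/4)*a/2) + (C3*sin(2^(3/4)*a/2) + C4*cos(2^(3/4)*a/2))*exp(2^(3/4)*a/2)


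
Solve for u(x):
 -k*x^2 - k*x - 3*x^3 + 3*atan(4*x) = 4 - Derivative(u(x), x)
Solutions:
 u(x) = C1 + k*x^3/3 + k*x^2/2 + 3*x^4/4 - 3*x*atan(4*x) + 4*x + 3*log(16*x^2 + 1)/8


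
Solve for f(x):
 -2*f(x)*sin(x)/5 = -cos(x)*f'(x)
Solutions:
 f(x) = C1/cos(x)^(2/5)


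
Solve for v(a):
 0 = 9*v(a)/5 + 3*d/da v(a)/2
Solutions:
 v(a) = C1*exp(-6*a/5)


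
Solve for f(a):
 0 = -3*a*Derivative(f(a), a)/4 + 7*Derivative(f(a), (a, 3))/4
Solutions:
 f(a) = C1 + Integral(C2*airyai(3^(1/3)*7^(2/3)*a/7) + C3*airybi(3^(1/3)*7^(2/3)*a/7), a)


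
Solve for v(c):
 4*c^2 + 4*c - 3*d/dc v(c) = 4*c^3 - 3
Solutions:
 v(c) = C1 - c^4/3 + 4*c^3/9 + 2*c^2/3 + c


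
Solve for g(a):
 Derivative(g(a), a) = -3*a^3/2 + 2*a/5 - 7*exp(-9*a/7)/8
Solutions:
 g(a) = C1 - 3*a^4/8 + a^2/5 + 49*exp(-9*a/7)/72


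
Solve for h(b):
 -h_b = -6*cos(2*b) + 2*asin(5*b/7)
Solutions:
 h(b) = C1 - 2*b*asin(5*b/7) - 2*sqrt(49 - 25*b^2)/5 + 3*sin(2*b)


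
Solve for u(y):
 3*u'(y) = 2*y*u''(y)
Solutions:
 u(y) = C1 + C2*y^(5/2)


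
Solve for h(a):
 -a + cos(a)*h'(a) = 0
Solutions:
 h(a) = C1 + Integral(a/cos(a), a)


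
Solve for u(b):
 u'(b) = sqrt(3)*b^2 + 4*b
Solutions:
 u(b) = C1 + sqrt(3)*b^3/3 + 2*b^2


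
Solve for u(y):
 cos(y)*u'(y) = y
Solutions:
 u(y) = C1 + Integral(y/cos(y), y)


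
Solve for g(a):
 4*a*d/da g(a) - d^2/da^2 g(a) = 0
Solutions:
 g(a) = C1 + C2*erfi(sqrt(2)*a)


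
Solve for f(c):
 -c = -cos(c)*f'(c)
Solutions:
 f(c) = C1 + Integral(c/cos(c), c)


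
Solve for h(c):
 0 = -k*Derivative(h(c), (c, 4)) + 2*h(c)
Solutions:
 h(c) = C1*exp(-2^(1/4)*c*(1/k)^(1/4)) + C2*exp(2^(1/4)*c*(1/k)^(1/4)) + C3*exp(-2^(1/4)*I*c*(1/k)^(1/4)) + C4*exp(2^(1/4)*I*c*(1/k)^(1/4))


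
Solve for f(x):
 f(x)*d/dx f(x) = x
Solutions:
 f(x) = -sqrt(C1 + x^2)
 f(x) = sqrt(C1 + x^2)


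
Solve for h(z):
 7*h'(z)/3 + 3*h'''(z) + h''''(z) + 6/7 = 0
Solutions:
 h(z) = C1 + C2*exp(z*(-1 + 6^(1/3)/(2*(sqrt(133) + 13)^(1/3)) + 6^(2/3)*(sqrt(133) + 13)^(1/3)/12))*sin(2^(1/3)*3^(1/6)*z*(-2^(1/3)*(sqrt(133) + 13)^(1/3) + 2*3^(2/3)/(sqrt(133) + 13)^(1/3))/4) + C3*exp(z*(-1 + 6^(1/3)/(2*(sqrt(133) + 13)^(1/3)) + 6^(2/3)*(sqrt(133) + 13)^(1/3)/12))*cos(2^(1/3)*3^(1/6)*z*(-2^(1/3)*(sqrt(133) + 13)^(1/3) + 2*3^(2/3)/(sqrt(133) + 13)^(1/3))/4) + C4*exp(-z*(6^(1/3)/(sqrt(133) + 13)^(1/3) + 1 + 6^(2/3)*(sqrt(133) + 13)^(1/3)/6)) - 18*z/49


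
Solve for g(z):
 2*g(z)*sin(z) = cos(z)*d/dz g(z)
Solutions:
 g(z) = C1/cos(z)^2


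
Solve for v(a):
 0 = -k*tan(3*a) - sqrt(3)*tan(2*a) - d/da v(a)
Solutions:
 v(a) = C1 + k*log(cos(3*a))/3 + sqrt(3)*log(cos(2*a))/2


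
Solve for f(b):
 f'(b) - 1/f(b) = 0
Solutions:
 f(b) = -sqrt(C1 + 2*b)
 f(b) = sqrt(C1 + 2*b)


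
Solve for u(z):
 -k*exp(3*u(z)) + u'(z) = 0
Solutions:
 u(z) = log(-1/(C1 + 3*k*z))/3
 u(z) = log((-1/(C1 + k*z))^(1/3)*(-3^(2/3) - 3*3^(1/6)*I)/6)
 u(z) = log((-1/(C1 + k*z))^(1/3)*(-3^(2/3) + 3*3^(1/6)*I)/6)


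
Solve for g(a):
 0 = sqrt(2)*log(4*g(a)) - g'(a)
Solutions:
 -sqrt(2)*Integral(1/(log(_y) + 2*log(2)), (_y, g(a)))/2 = C1 - a


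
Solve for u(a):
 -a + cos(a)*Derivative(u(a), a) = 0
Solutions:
 u(a) = C1 + Integral(a/cos(a), a)


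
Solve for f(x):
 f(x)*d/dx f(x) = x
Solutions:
 f(x) = -sqrt(C1 + x^2)
 f(x) = sqrt(C1 + x^2)


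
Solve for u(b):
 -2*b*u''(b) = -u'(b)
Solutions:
 u(b) = C1 + C2*b^(3/2)


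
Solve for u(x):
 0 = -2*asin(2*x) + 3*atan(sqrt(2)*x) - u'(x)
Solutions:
 u(x) = C1 - 2*x*asin(2*x) + 3*x*atan(sqrt(2)*x) - sqrt(1 - 4*x^2) - 3*sqrt(2)*log(2*x^2 + 1)/4


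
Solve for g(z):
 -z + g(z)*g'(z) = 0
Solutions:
 g(z) = -sqrt(C1 + z^2)
 g(z) = sqrt(C1 + z^2)


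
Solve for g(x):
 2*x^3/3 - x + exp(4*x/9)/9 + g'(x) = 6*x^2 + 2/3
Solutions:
 g(x) = C1 - x^4/6 + 2*x^3 + x^2/2 + 2*x/3 - exp(4*x/9)/4


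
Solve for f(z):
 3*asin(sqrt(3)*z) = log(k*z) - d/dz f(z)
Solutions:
 f(z) = C1 + z*log(k*z) - 3*z*asin(sqrt(3)*z) - z - sqrt(3)*sqrt(1 - 3*z^2)


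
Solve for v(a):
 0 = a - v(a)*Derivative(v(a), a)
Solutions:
 v(a) = -sqrt(C1 + a^2)
 v(a) = sqrt(C1 + a^2)


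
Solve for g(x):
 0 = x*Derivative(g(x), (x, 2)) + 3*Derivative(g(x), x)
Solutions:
 g(x) = C1 + C2/x^2


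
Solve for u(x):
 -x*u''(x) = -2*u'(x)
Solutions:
 u(x) = C1 + C2*x^3


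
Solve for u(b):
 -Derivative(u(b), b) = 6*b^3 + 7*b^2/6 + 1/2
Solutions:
 u(b) = C1 - 3*b^4/2 - 7*b^3/18 - b/2


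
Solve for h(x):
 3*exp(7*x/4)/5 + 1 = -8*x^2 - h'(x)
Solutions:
 h(x) = C1 - 8*x^3/3 - x - 12*exp(7*x/4)/35


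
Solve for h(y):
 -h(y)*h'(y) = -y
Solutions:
 h(y) = -sqrt(C1 + y^2)
 h(y) = sqrt(C1 + y^2)


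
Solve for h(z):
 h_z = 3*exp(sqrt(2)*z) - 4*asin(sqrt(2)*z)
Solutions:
 h(z) = C1 - 4*z*asin(sqrt(2)*z) - 2*sqrt(2)*sqrt(1 - 2*z^2) + 3*sqrt(2)*exp(sqrt(2)*z)/2


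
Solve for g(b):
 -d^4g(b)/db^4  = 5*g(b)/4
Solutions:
 g(b) = (C1*sin(5^(1/4)*b/2) + C2*cos(5^(1/4)*b/2))*exp(-5^(1/4)*b/2) + (C3*sin(5^(1/4)*b/2) + C4*cos(5^(1/4)*b/2))*exp(5^(1/4)*b/2)


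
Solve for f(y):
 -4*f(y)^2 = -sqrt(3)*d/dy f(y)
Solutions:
 f(y) = -3/(C1 + 4*sqrt(3)*y)


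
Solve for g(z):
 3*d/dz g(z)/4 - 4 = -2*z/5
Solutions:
 g(z) = C1 - 4*z^2/15 + 16*z/3


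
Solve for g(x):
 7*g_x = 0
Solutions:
 g(x) = C1


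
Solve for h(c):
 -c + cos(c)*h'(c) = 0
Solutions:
 h(c) = C1 + Integral(c/cos(c), c)


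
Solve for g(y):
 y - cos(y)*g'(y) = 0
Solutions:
 g(y) = C1 + Integral(y/cos(y), y)


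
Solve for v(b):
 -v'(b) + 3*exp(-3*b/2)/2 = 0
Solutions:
 v(b) = C1 - 1/exp(b)^(3/2)


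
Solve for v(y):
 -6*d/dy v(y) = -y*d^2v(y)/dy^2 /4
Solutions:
 v(y) = C1 + C2*y^25


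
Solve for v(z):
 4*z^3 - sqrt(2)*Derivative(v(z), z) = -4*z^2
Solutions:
 v(z) = C1 + sqrt(2)*z^4/2 + 2*sqrt(2)*z^3/3


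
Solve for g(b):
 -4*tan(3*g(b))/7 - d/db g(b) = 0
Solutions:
 g(b) = -asin(C1*exp(-12*b/7))/3 + pi/3
 g(b) = asin(C1*exp(-12*b/7))/3


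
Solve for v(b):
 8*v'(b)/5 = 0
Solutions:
 v(b) = C1


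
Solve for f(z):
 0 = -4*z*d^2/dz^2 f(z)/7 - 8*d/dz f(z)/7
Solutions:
 f(z) = C1 + C2/z


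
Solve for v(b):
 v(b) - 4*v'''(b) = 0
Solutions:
 v(b) = C3*exp(2^(1/3)*b/2) + (C1*sin(2^(1/3)*sqrt(3)*b/4) + C2*cos(2^(1/3)*sqrt(3)*b/4))*exp(-2^(1/3)*b/4)


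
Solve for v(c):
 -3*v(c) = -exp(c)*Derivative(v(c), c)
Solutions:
 v(c) = C1*exp(-3*exp(-c))


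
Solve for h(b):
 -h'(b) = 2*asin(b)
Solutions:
 h(b) = C1 - 2*b*asin(b) - 2*sqrt(1 - b^2)


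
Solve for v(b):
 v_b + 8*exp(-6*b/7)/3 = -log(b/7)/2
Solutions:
 v(b) = C1 - b*log(b)/2 + b*(1 + log(7))/2 + 28*exp(-6*b/7)/9


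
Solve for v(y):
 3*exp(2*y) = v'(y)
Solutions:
 v(y) = C1 + 3*exp(2*y)/2


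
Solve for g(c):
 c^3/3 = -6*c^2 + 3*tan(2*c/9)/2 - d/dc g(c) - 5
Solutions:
 g(c) = C1 - c^4/12 - 2*c^3 - 5*c - 27*log(cos(2*c/9))/4


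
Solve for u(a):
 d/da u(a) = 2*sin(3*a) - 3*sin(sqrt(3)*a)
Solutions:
 u(a) = C1 - 2*cos(3*a)/3 + sqrt(3)*cos(sqrt(3)*a)


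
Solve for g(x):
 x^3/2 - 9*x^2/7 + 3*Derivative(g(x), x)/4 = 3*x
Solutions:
 g(x) = C1 - x^4/6 + 4*x^3/7 + 2*x^2


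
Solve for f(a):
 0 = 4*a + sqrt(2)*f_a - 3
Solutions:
 f(a) = C1 - sqrt(2)*a^2 + 3*sqrt(2)*a/2


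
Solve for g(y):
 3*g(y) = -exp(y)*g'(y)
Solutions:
 g(y) = C1*exp(3*exp(-y))


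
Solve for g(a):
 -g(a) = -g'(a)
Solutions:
 g(a) = C1*exp(a)


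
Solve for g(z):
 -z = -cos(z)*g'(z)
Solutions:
 g(z) = C1 + Integral(z/cos(z), z)


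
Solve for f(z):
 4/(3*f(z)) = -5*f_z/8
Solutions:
 f(z) = -sqrt(C1 - 960*z)/15
 f(z) = sqrt(C1 - 960*z)/15


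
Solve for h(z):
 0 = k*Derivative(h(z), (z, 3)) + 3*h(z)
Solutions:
 h(z) = C1*exp(3^(1/3)*z*(-1/k)^(1/3)) + C2*exp(z*(-1/k)^(1/3)*(-3^(1/3) + 3^(5/6)*I)/2) + C3*exp(-z*(-1/k)^(1/3)*(3^(1/3) + 3^(5/6)*I)/2)


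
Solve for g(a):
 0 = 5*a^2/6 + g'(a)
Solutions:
 g(a) = C1 - 5*a^3/18


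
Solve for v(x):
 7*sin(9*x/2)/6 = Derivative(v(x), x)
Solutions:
 v(x) = C1 - 7*cos(9*x/2)/27


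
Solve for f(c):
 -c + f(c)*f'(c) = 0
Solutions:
 f(c) = -sqrt(C1 + c^2)
 f(c) = sqrt(C1 + c^2)


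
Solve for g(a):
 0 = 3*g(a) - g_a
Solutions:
 g(a) = C1*exp(3*a)


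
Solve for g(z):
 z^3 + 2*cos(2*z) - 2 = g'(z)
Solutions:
 g(z) = C1 + z^4/4 - 2*z + 2*sin(z)*cos(z)


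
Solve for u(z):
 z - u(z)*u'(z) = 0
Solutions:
 u(z) = -sqrt(C1 + z^2)
 u(z) = sqrt(C1 + z^2)


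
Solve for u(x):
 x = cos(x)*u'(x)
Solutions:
 u(x) = C1 + Integral(x/cos(x), x)


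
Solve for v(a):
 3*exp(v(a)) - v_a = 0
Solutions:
 v(a) = log(-1/(C1 + 3*a))


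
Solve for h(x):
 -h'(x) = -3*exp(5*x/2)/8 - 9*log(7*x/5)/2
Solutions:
 h(x) = C1 + 9*x*log(x)/2 + 9*x*(-log(5) - 1 + log(7))/2 + 3*exp(5*x/2)/20


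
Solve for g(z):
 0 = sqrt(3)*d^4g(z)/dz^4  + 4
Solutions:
 g(z) = C1 + C2*z + C3*z^2 + C4*z^3 - sqrt(3)*z^4/18


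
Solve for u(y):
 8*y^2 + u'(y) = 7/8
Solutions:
 u(y) = C1 - 8*y^3/3 + 7*y/8


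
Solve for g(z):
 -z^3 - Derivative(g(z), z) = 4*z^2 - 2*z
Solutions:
 g(z) = C1 - z^4/4 - 4*z^3/3 + z^2


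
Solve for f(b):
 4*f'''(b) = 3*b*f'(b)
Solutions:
 f(b) = C1 + Integral(C2*airyai(6^(1/3)*b/2) + C3*airybi(6^(1/3)*b/2), b)


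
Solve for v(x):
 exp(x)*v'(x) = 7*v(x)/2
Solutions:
 v(x) = C1*exp(-7*exp(-x)/2)


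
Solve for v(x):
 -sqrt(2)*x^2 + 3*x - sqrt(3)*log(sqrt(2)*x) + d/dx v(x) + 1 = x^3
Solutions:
 v(x) = C1 + x^4/4 + sqrt(2)*x^3/3 - 3*x^2/2 + sqrt(3)*x*log(x) - sqrt(3)*x - x + sqrt(3)*x*log(2)/2


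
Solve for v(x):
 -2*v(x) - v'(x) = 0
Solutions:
 v(x) = C1*exp(-2*x)


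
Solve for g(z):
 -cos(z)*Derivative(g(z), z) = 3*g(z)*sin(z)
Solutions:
 g(z) = C1*cos(z)^3


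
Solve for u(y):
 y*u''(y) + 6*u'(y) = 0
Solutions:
 u(y) = C1 + C2/y^5


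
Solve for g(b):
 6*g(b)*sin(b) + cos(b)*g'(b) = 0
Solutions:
 g(b) = C1*cos(b)^6


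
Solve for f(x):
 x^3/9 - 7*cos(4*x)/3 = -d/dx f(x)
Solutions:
 f(x) = C1 - x^4/36 + 7*sin(4*x)/12


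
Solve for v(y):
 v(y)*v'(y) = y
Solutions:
 v(y) = -sqrt(C1 + y^2)
 v(y) = sqrt(C1 + y^2)


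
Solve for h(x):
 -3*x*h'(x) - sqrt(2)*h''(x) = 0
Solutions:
 h(x) = C1 + C2*erf(2^(1/4)*sqrt(3)*x/2)


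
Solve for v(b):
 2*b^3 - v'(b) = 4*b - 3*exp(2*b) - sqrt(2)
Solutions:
 v(b) = C1 + b^4/2 - 2*b^2 + sqrt(2)*b + 3*exp(2*b)/2


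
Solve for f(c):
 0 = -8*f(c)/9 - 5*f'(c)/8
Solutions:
 f(c) = C1*exp(-64*c/45)


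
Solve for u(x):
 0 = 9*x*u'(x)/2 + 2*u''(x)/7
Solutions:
 u(x) = C1 + C2*erf(3*sqrt(14)*x/4)


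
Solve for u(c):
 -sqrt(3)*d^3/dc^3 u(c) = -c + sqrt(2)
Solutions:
 u(c) = C1 + C2*c + C3*c^2 + sqrt(3)*c^4/72 - sqrt(6)*c^3/18


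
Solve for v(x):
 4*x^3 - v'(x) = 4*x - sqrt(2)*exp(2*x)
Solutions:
 v(x) = C1 + x^4 - 2*x^2 + sqrt(2)*exp(2*x)/2


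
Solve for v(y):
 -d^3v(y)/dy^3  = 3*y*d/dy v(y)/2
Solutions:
 v(y) = C1 + Integral(C2*airyai(-2^(2/3)*3^(1/3)*y/2) + C3*airybi(-2^(2/3)*3^(1/3)*y/2), y)


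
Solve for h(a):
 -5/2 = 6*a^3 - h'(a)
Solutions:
 h(a) = C1 + 3*a^4/2 + 5*a/2


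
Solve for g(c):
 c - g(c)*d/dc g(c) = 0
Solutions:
 g(c) = -sqrt(C1 + c^2)
 g(c) = sqrt(C1 + c^2)


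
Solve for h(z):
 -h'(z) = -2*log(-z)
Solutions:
 h(z) = C1 + 2*z*log(-z) - 2*z


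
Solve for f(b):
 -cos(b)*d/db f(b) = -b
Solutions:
 f(b) = C1 + Integral(b/cos(b), b)


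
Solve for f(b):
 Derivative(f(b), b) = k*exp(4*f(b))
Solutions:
 f(b) = log(-(-1/(C1 + 4*b*k))^(1/4))
 f(b) = log(-1/(C1 + 4*b*k))/4
 f(b) = log(-I*(-1/(C1 + 4*b*k))^(1/4))
 f(b) = log(I*(-1/(C1 + 4*b*k))^(1/4))


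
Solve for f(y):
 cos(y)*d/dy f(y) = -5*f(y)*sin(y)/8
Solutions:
 f(y) = C1*cos(y)^(5/8)


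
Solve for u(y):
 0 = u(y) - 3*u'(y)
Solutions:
 u(y) = C1*exp(y/3)


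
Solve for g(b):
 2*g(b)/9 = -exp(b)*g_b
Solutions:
 g(b) = C1*exp(2*exp(-b)/9)


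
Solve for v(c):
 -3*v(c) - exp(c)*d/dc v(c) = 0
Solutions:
 v(c) = C1*exp(3*exp(-c))


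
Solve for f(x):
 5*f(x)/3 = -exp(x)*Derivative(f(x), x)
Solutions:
 f(x) = C1*exp(5*exp(-x)/3)


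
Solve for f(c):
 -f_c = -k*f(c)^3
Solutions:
 f(c) = -sqrt(2)*sqrt(-1/(C1 + c*k))/2
 f(c) = sqrt(2)*sqrt(-1/(C1 + c*k))/2


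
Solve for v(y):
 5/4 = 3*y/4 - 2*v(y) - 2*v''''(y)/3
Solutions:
 v(y) = 3*y/8 + (C1*sin(sqrt(2)*3^(1/4)*y/2) + C2*cos(sqrt(2)*3^(1/4)*y/2))*exp(-sqrt(2)*3^(1/4)*y/2) + (C3*sin(sqrt(2)*3^(1/4)*y/2) + C4*cos(sqrt(2)*3^(1/4)*y/2))*exp(sqrt(2)*3^(1/4)*y/2) - 5/8


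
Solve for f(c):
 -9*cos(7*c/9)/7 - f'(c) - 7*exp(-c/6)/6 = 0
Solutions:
 f(c) = C1 - 81*sin(7*c/9)/49 + 7*exp(-c/6)


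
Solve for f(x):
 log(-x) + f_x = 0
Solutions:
 f(x) = C1 - x*log(-x) + x


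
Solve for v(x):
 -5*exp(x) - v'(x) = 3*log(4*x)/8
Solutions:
 v(x) = C1 - 3*x*log(x)/8 + 3*x*(1 - 2*log(2))/8 - 5*exp(x)


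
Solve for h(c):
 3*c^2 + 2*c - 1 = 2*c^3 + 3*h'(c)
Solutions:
 h(c) = C1 - c^4/6 + c^3/3 + c^2/3 - c/3


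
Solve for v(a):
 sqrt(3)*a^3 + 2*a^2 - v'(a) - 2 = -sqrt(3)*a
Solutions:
 v(a) = C1 + sqrt(3)*a^4/4 + 2*a^3/3 + sqrt(3)*a^2/2 - 2*a


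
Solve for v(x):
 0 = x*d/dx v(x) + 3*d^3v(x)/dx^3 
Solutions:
 v(x) = C1 + Integral(C2*airyai(-3^(2/3)*x/3) + C3*airybi(-3^(2/3)*x/3), x)


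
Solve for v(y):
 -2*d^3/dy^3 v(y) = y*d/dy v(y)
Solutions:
 v(y) = C1 + Integral(C2*airyai(-2^(2/3)*y/2) + C3*airybi(-2^(2/3)*y/2), y)


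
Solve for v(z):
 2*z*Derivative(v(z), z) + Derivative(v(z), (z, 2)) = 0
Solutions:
 v(z) = C1 + C2*erf(z)


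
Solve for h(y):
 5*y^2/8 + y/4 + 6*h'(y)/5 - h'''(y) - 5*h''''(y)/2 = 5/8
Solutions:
 h(y) = C1 + C2*exp(-y*(2*2^(2/3)/(9*sqrt(1985) + 401)^(1/3) + 4 + 2^(1/3)*(9*sqrt(1985) + 401)^(1/3))/30)*sin(2^(1/3)*sqrt(3)*y*(-(9*sqrt(1985) + 401)^(1/3) + 2*2^(1/3)/(9*sqrt(1985) + 401)^(1/3))/30) + C3*exp(-y*(2*2^(2/3)/(9*sqrt(1985) + 401)^(1/3) + 4 + 2^(1/3)*(9*sqrt(1985) + 401)^(1/3))/30)*cos(2^(1/3)*sqrt(3)*y*(-(9*sqrt(1985) + 401)^(1/3) + 2*2^(1/3)/(9*sqrt(1985) + 401)^(1/3))/30) + C4*exp(y*(-2 + 2*2^(2/3)/(9*sqrt(1985) + 401)^(1/3) + 2^(1/3)*(9*sqrt(1985) + 401)^(1/3))/15) - 25*y^3/144 - 5*y^2/48 - 25*y/72


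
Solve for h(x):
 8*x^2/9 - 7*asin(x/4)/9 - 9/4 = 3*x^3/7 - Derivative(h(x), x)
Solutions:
 h(x) = C1 + 3*x^4/28 - 8*x^3/27 + 7*x*asin(x/4)/9 + 9*x/4 + 7*sqrt(16 - x^2)/9


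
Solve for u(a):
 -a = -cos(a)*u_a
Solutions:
 u(a) = C1 + Integral(a/cos(a), a)


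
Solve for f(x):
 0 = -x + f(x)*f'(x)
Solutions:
 f(x) = -sqrt(C1 + x^2)
 f(x) = sqrt(C1 + x^2)


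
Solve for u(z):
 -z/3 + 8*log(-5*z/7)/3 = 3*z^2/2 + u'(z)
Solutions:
 u(z) = C1 - z^3/2 - z^2/6 + 8*z*log(-z)/3 + 8*z*(-log(7) - 1 + log(5))/3


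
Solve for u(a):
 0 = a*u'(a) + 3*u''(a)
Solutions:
 u(a) = C1 + C2*erf(sqrt(6)*a/6)


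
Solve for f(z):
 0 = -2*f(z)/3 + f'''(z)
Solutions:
 f(z) = C3*exp(2^(1/3)*3^(2/3)*z/3) + (C1*sin(2^(1/3)*3^(1/6)*z/2) + C2*cos(2^(1/3)*3^(1/6)*z/2))*exp(-2^(1/3)*3^(2/3)*z/6)


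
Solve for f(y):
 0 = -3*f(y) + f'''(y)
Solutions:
 f(y) = C3*exp(3^(1/3)*y) + (C1*sin(3^(5/6)*y/2) + C2*cos(3^(5/6)*y/2))*exp(-3^(1/3)*y/2)


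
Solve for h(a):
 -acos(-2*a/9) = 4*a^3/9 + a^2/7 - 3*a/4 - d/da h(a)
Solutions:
 h(a) = C1 + a^4/9 + a^3/21 - 3*a^2/8 + a*acos(-2*a/9) + sqrt(81 - 4*a^2)/2


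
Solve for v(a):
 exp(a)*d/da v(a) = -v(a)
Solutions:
 v(a) = C1*exp(exp(-a))


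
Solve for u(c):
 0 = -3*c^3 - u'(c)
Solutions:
 u(c) = C1 - 3*c^4/4


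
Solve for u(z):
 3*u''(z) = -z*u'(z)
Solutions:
 u(z) = C1 + C2*erf(sqrt(6)*z/6)


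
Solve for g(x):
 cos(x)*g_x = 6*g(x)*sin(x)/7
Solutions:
 g(x) = C1/cos(x)^(6/7)


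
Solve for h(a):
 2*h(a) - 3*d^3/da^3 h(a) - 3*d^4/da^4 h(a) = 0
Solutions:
 h(a) = C1*exp(a*(-3 + sqrt(3)*sqrt(-32/(-9 + sqrt(593))^(1/3) + 3 + 4*(-9 + sqrt(593))^(1/3)))/12)*sin(sqrt(6)*a*sqrt(-16/(-9 + sqrt(593))^(1/3) - 3 + 2*(-9 + sqrt(593))^(1/3) + 3*sqrt(3)/sqrt(-32/(-9 + sqrt(593))^(1/3) + 3 + 4*(-9 + sqrt(593))^(1/3)))/12) + C2*exp(a*(-3 + sqrt(3)*sqrt(-32/(-9 + sqrt(593))^(1/3) + 3 + 4*(-9 + sqrt(593))^(1/3)))/12)*cos(sqrt(6)*a*sqrt(-16/(-9 + sqrt(593))^(1/3) - 3 + 2*(-9 + sqrt(593))^(1/3) + 3*sqrt(3)/sqrt(-32/(-9 + sqrt(593))^(1/3) + 3 + 4*(-9 + sqrt(593))^(1/3)))/12) + C3*exp(a*(-3 - sqrt(3)*sqrt(-32/(-9 + sqrt(593))^(1/3) + 3 + 4*(-9 + sqrt(593))^(1/3)) + sqrt(6)*sqrt(-2*(-9 + sqrt(593))^(1/3) + 3 + 16/(-9 + sqrt(593))^(1/3) + 3*sqrt(3)/sqrt(-32/(-9 + sqrt(593))^(1/3) + 3 + 4*(-9 + sqrt(593))^(1/3))))/12) + C4*exp(-a*(sqrt(3)*sqrt(-32/(-9 + sqrt(593))^(1/3) + 3 + 4*(-9 + sqrt(593))^(1/3)) + 3 + sqrt(6)*sqrt(-2*(-9 + sqrt(593))^(1/3) + 3 + 16/(-9 + sqrt(593))^(1/3) + 3*sqrt(3)/sqrt(-32/(-9 + sqrt(593))^(1/3) + 3 + 4*(-9 + sqrt(593))^(1/3))))/12)


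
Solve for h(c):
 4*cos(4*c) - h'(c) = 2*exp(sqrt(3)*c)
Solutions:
 h(c) = C1 - 2*sqrt(3)*exp(sqrt(3)*c)/3 + sin(4*c)


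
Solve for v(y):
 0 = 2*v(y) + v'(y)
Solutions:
 v(y) = C1*exp(-2*y)


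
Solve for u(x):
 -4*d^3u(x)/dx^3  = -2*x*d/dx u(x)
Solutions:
 u(x) = C1 + Integral(C2*airyai(2^(2/3)*x/2) + C3*airybi(2^(2/3)*x/2), x)


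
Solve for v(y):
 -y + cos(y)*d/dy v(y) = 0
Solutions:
 v(y) = C1 + Integral(y/cos(y), y)


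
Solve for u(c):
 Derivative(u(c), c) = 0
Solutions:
 u(c) = C1


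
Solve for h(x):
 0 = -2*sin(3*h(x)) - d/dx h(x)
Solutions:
 h(x) = -acos((-C1 - exp(12*x))/(C1 - exp(12*x)))/3 + 2*pi/3
 h(x) = acos((-C1 - exp(12*x))/(C1 - exp(12*x)))/3


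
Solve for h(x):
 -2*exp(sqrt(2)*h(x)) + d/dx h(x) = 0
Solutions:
 h(x) = sqrt(2)*(2*log(-1/(C1 + 2*x)) - log(2))/4


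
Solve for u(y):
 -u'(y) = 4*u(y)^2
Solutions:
 u(y) = 1/(C1 + 4*y)


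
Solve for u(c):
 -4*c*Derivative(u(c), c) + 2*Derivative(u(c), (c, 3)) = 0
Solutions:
 u(c) = C1 + Integral(C2*airyai(2^(1/3)*c) + C3*airybi(2^(1/3)*c), c)


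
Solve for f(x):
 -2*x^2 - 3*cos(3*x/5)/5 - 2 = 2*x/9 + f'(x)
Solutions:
 f(x) = C1 - 2*x^3/3 - x^2/9 - 2*x - sin(3*x/5)
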